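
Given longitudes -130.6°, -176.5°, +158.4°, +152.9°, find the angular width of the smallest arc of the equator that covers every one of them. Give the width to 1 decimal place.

76.5°

Sort the longitudes: -176.5°, -130.6°, +152.9°, +158.4°.
Eastward gaps between consecutive values (wrapping around): 45.9°, 283.5°, 5.5°, 25.1°.
Largest gap = 283.5° ⇒ minimal covering band is its complement: 360° − 283.5° = 76.5°.
Band runs from +152.9° eastward to -130.6°, crossing the antimeridian.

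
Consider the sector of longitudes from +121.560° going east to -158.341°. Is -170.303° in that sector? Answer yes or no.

Band width going east from +121.560° to -158.341°: ((-158.341 − 121.560) mod 360) = 80.099°.
Offset of -170.303° east of the west edge: ((-170.303 − 121.560) mod 360) = 68.137°.
68.137° ≤ 80.099° ⇒ inside.

Yes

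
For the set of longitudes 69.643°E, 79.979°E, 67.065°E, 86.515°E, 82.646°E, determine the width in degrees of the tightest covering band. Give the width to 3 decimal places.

Sort the longitudes: +67.065°, +69.643°, +79.979°, +82.646°, +86.515°.
Eastward gaps between consecutive values (wrapping around): 2.578°, 10.336°, 2.667°, 3.869°, 340.550°.
Largest gap = 340.550° ⇒ minimal covering band is its complement: 360° − 340.550° = 19.450°.
Band runs from +67.065° eastward to +86.515°.

19.450°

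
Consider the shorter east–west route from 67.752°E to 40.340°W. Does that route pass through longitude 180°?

Signed shortest Δλ = ((-40.340 − 67.752 + 180) mod 360) − 180 = -108.092°.
Going west by 108.092° from +67.752° reaches -40.340° without touching 180°.

No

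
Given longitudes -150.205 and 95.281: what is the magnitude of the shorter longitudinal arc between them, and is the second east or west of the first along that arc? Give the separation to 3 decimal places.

114.514° west

Raw difference: 95.281 − -150.205 = 245.486°.
Normalise into (−180°, 180°]: 245.486° − 360° = -114.514°.
Negative ⇒ the second point lies to the west; separation 114.514°.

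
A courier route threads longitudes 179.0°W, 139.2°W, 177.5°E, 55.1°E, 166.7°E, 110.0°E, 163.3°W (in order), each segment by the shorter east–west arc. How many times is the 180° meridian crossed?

Leg 1: -179.0° → -139.2°, shortest Δλ = 39.8° (east) — does not cross 180°.
Leg 2: -139.2° → +177.5°, shortest Δλ = -43.3° (west) — crosses 180°.
Leg 3: +177.5° → +55.1°, shortest Δλ = -122.4° (west) — does not cross 180°.
Leg 4: +55.1° → +166.7°, shortest Δλ = 111.6° (east) — does not cross 180°.
Leg 5: +166.7° → +110.0°, shortest Δλ = -56.7° (west) — does not cross 180°.
Leg 6: +110.0° → -163.3°, shortest Δλ = 86.7° (east) — crosses 180°.
Total crossings: 2.

2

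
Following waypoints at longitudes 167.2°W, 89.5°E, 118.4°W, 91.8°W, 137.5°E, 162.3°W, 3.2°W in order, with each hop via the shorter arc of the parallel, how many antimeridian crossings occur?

4

Leg 1: -167.2° → +89.5°, shortest Δλ = -103.3° (west) — crosses 180°.
Leg 2: +89.5° → -118.4°, shortest Δλ = 152.1° (east) — crosses 180°.
Leg 3: -118.4° → -91.8°, shortest Δλ = 26.6° (east) — does not cross 180°.
Leg 4: -91.8° → +137.5°, shortest Δλ = -130.7° (west) — crosses 180°.
Leg 5: +137.5° → -162.3°, shortest Δλ = 60.2° (east) — crosses 180°.
Leg 6: -162.3° → -3.2°, shortest Δλ = 159.1° (east) — does not cross 180°.
Total crossings: 4.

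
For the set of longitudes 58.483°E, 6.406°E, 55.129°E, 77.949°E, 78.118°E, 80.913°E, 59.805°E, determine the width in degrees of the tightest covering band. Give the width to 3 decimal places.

Sort the longitudes: +6.406°, +55.129°, +58.483°, +59.805°, +77.949°, +78.118°, +80.913°.
Eastward gaps between consecutive values (wrapping around): 48.723°, 3.354°, 1.322°, 18.144°, 0.169°, 2.795°, 285.493°.
Largest gap = 285.493° ⇒ minimal covering band is its complement: 360° − 285.493° = 74.507°.
Band runs from +6.406° eastward to +80.913°.

74.507°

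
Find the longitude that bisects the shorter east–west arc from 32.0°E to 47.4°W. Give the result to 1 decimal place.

Signed shortest Δλ from +32.0° to -47.4° is -79.4°.
Midpoint longitude = +32.0° + (-79.4°)/2 = +32.0° − 39.7° = -7.7°.

7.7°W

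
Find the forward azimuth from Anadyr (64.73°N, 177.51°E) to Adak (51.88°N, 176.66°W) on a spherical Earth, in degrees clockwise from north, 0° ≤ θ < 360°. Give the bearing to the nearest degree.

Δλ = -176.66 − 177.51 = -354.17°; wrapped into (−180°, 180°]: 5.83°.
θ = atan2( sin Δλ · cos φ₂ , cos φ₁ · sin φ₂ − sin φ₁ · cos φ₂ · cos Δλ )
  = atan2(0.06270, -0.21951) = 164.058° → normalised to [0°, 360°): 164.058°.

164°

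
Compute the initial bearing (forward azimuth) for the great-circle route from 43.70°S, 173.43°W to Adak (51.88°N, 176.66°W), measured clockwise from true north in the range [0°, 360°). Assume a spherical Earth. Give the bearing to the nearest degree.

Δλ = -176.66 − -173.43 = -3.23°.
θ = atan2( sin Δλ · cos φ₂ , cos φ₁ · sin φ₂ − sin φ₁ · cos φ₂ · cos Δλ )
  = atan2(-0.03478, 0.99458) = -2.003° → normalised to [0°, 360°): 357.997°.

358°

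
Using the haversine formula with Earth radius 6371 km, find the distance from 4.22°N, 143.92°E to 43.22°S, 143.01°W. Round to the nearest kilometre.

Δλ = -143.01 − 143.92 = -286.93°; wrapped into (−180°, 180°]: 73.07°.
Δφ = -43.22 − 4.22 = -47.44°.
a = sin²(Δφ/2) + cos φ₁ · cos φ₂ · sin²(Δλ/2) = 0.419379.
c = 2·atan2(√a, √(1−a)) = 1.40885 rad → d = 6371·c ≈ 8975.77 km.

8976 km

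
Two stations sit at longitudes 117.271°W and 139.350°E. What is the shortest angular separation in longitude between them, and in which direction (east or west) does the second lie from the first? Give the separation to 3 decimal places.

103.379° west

Raw difference: 139.350 − -117.271 = 256.621°.
Normalise into (−180°, 180°]: 256.621° − 360° = -103.379°.
Negative ⇒ the second point lies to the west; separation 103.379°.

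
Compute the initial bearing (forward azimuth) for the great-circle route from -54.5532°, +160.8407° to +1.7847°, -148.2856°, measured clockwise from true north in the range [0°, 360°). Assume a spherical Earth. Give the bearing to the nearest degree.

56°

Δλ = -148.2856 − 160.8407 = -309.1263°; wrapped into (−180°, 180°]: 50.8737°.
θ = atan2( sin Δλ · cos φ₂ , cos φ₁ · sin φ₂ − sin φ₁ · cos φ₂ · cos Δλ )
  = atan2(0.77538, 0.53189) = 55.551° → normalised to [0°, 360°): 55.551°.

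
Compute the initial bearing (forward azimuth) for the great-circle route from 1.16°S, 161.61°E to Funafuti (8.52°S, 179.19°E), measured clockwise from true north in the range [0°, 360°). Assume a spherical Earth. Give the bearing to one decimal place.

113.4°

Δλ = 179.19 − 161.61 = 17.58°.
θ = atan2( sin Δλ · cos φ₂ , cos φ₁ · sin φ₂ − sin φ₁ · cos φ₂ · cos Δλ )
  = atan2(0.29870, -0.12904) = 113.364° → normalised to [0°, 360°): 113.364°.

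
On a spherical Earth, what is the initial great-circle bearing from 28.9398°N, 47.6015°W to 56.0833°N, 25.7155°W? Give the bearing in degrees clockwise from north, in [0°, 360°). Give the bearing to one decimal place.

23.6°

Δλ = -25.7155 − -47.6015 = 21.8860°.
θ = atan2( sin Δλ · cos φ₂ , cos φ₁ · sin φ₂ − sin φ₁ · cos φ₂ · cos Δλ )
  = atan2(0.20800, 0.47568) = 23.618° → normalised to [0°, 360°): 23.618°.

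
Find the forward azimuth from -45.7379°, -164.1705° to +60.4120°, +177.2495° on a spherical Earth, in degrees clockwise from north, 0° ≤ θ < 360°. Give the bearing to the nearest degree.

351°

Δλ = 177.2495 − -164.1705 = 341.4200°; wrapped into (−180°, 180°]: -18.5800°.
θ = atan2( sin Δλ · cos φ₂ , cos φ₁ · sin φ₂ − sin φ₁ · cos φ₂ · cos Δλ )
  = atan2(-0.15733, 0.94211) = -9.481° → normalised to [0°, 360°): 350.519°.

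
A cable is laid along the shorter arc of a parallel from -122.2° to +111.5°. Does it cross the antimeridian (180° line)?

Naïve |111.5 − -122.2| = 233.7° > 180°, so the shorter arc goes the other way round — across 180°.
Signed shortest Δλ = ((111.5 − -122.2 + 180) mod 360) − 180 = -126.3°.
Going west by 126.3° from -122.2° passes through 180° before reaching +111.5°.

Yes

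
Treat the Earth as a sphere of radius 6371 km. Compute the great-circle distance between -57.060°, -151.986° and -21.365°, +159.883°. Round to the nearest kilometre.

5552 km

Δλ = 159.883 − -151.986 = 311.869°; wrapped into (−180°, 180°]: -48.131°.
Δφ = -21.365 − -57.060 = 35.695°.
a = sin²(Δφ/2) + cos φ₁ · cos φ₂ · sin²(Δλ/2) = 0.178138.
c = 2·atan2(√a, √(1−a)) = 0.87144 rad → d = 6371·c ≈ 5551.96 km.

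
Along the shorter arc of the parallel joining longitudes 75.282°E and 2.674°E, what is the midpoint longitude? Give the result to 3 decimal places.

38.978°E

Signed shortest Δλ from +75.282° to +2.674° is -72.608°.
Midpoint longitude = +75.282° + (-72.608°)/2 = +75.282° − 36.304° = +38.978°.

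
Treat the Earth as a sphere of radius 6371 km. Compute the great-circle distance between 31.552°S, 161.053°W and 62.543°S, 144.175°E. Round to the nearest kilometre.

Δλ = 144.175 − -161.053 = 305.228°; wrapped into (−180°, 180°]: -54.772°.
Δφ = -62.543 − -31.552 = -30.991°.
a = sin²(Δφ/2) + cos φ₁ · cos φ₂ · sin²(Δλ/2) = 0.154511.
c = 2·atan2(√a, √(1−a)) = 0.80796 rad → d = 6371·c ≈ 5147.49 km.

5147 km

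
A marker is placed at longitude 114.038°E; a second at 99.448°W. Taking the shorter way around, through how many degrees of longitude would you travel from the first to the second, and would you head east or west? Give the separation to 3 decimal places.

Raw difference: -99.448 − 114.038 = -213.486°.
Normalise into (−180°, 180°]: -213.486° + 360° = 146.514°.
Positive ⇒ the second point lies to the east; separation 146.514°.

146.514° east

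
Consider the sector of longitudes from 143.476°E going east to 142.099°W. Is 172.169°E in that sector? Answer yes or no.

Yes

Band width going east from +143.476° to -142.099°: ((-142.099 − 143.476) mod 360) = 74.425°.
Offset of +172.169° east of the west edge: ((172.169 − 143.476) mod 360) = 28.693°.
28.693° ≤ 74.425° ⇒ inside.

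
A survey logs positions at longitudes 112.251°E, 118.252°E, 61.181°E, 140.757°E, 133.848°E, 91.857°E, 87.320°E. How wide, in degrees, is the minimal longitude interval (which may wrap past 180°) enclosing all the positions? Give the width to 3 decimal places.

Sort the longitudes: +61.181°, +87.320°, +91.857°, +112.251°, +118.252°, +133.848°, +140.757°.
Eastward gaps between consecutive values (wrapping around): 26.139°, 4.537°, 20.394°, 6.001°, 15.596°, 6.909°, 280.424°.
Largest gap = 280.424° ⇒ minimal covering band is its complement: 360° − 280.424° = 79.576°.
Band runs from +61.181° eastward to +140.757°.

79.576°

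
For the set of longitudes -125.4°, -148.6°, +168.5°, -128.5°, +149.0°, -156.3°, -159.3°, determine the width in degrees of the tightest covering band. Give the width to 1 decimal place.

Sort the longitudes: -159.3°, -156.3°, -148.6°, -128.5°, -125.4°, +149.0°, +168.5°.
Eastward gaps between consecutive values (wrapping around): 3.0°, 7.7°, 20.1°, 3.1°, 274.4°, 19.5°, 32.2°.
Largest gap = 274.4° ⇒ minimal covering band is its complement: 360° − 274.4° = 85.6°.
Band runs from +149.0° eastward to -125.4°, crossing the antimeridian.

85.6°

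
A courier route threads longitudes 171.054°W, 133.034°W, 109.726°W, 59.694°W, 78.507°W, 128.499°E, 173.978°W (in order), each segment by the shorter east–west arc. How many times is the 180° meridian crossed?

Leg 1: -171.054° → -133.034°, shortest Δλ = 38.02° (east) — does not cross 180°.
Leg 2: -133.034° → -109.726°, shortest Δλ = 23.308° (east) — does not cross 180°.
Leg 3: -109.726° → -59.694°, shortest Δλ = 50.032° (east) — does not cross 180°.
Leg 4: -59.694° → -78.507°, shortest Δλ = -18.813° (west) — does not cross 180°.
Leg 5: -78.507° → +128.499°, shortest Δλ = -152.994° (west) — crosses 180°.
Leg 6: +128.499° → -173.978°, shortest Δλ = 57.523° (east) — crosses 180°.
Total crossings: 2.

2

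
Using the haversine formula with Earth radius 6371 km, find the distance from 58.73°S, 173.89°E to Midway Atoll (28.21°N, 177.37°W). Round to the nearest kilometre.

Δλ = -177.37 − 173.89 = -351.26°; wrapped into (−180°, 180°]: 8.74°.
Δφ = 28.21 − -58.73 = 86.94°.
a = sin²(Δφ/2) + cos φ₁ · cos φ₂ · sin²(Δλ/2) = 0.475965.
c = 2·atan2(√a, √(1−a)) = 1.52271 rad → d = 6371·c ≈ 9701.17 km.

9701 km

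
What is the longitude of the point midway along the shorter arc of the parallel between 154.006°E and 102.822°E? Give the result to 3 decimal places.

Signed shortest Δλ from +154.006° to +102.822° is -51.184°.
Midpoint longitude = +154.006° + (-51.184°)/2 = +154.006° − 25.592° = +128.414°.

128.414°E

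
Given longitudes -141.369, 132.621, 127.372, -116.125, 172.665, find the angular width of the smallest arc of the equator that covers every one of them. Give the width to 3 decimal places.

Sort the longitudes: -141.369°, -116.125°, +127.372°, +132.621°, +172.665°.
Eastward gaps between consecutive values (wrapping around): 25.244°, 243.497°, 5.249°, 40.044°, 45.966°.
Largest gap = 243.497° ⇒ minimal covering band is its complement: 360° − 243.497° = 116.503°.
Band runs from +127.372° eastward to -116.125°, crossing the antimeridian.

116.503°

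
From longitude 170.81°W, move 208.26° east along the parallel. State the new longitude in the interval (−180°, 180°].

Start at -170.81°; shift +208.26° → +37.45°.
+37.45° already lies in (−180°, 180°].

37.45°E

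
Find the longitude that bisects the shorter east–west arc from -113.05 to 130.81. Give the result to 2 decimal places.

-171.12°

Signed shortest Δλ from -113.05° to +130.81° is -116.14°.
Midpoint longitude = -113.05° + (-116.14°)/2 = -113.05° − 58.07° = -171.12°.
(The naïve average (-113.05 + +130.81)/2 = 8.88° is on the wrong side of the globe.)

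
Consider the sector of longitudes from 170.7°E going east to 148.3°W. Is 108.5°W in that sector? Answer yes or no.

Band width going east from +170.7° to -148.3°: ((-148.3 − 170.7) mod 360) = 41.0°.
Offset of -108.5° east of the west edge: ((-108.5 − 170.7) mod 360) = 80.8°.
80.8° > 41.0° ⇒ outside.

No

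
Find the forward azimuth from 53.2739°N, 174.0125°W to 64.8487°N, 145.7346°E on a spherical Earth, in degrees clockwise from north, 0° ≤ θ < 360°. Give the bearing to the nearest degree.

316°

Δλ = 145.7346 − -174.0125 = 319.7471°; wrapped into (−180°, 180°]: -40.2529°.
θ = atan2( sin Δλ · cos φ₂ , cos φ₁ · sin φ₂ − sin φ₁ · cos φ₂ · cos Δλ )
  = atan2(-0.27463, 0.28131) = -44.311° → normalised to [0°, 360°): 315.689°.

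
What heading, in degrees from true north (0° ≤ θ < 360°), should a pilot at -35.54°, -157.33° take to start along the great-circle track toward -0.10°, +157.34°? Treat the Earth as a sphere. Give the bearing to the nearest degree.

300°

Δλ = 157.34 − -157.33 = 314.67°; wrapped into (−180°, 180°]: -45.33°.
θ = atan2( sin Δλ · cos φ₂ , cos φ₁ · sin φ₂ − sin φ₁ · cos φ₂ · cos Δλ )
  = atan2(-0.71117, 0.40723) = -60.204° → normalised to [0°, 360°): 299.796°.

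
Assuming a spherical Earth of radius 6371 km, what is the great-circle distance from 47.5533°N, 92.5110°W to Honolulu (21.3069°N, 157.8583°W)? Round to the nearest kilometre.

6446 km

Δλ = -157.8583 − -92.5110 = -65.3473°.
Δφ = 21.3069 − 47.5533 = -26.2464°.
a = sin²(Δφ/2) + cos φ₁ · cos φ₂ · sin²(Δλ/2) = 0.234800.
c = 2·atan2(√a, √(1−a)) = 1.01172 rad → d = 6371·c ≈ 6445.70 km.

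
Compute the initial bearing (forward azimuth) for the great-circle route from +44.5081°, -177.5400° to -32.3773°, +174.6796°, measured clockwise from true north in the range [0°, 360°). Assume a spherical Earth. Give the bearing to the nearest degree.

Δλ = 174.6796 − -177.5400 = 352.2196°; wrapped into (−180°, 180°]: -7.7804°.
θ = atan2( sin Δλ · cos φ₂ , cos φ₁ · sin φ₂ − sin φ₁ · cos φ₂ · cos Δλ )
  = atan2(-0.11433, -0.96847) = -173.267° → normalised to [0°, 360°): 186.733°.

187°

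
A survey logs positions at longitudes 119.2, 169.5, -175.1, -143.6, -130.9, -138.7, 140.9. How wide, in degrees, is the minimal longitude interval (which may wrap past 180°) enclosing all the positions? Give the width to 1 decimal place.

Sort the longitudes: -175.1°, -143.6°, -138.7°, -130.9°, +119.2°, +140.9°, +169.5°.
Eastward gaps between consecutive values (wrapping around): 31.5°, 4.9°, 7.8°, 250.1°, 21.7°, 28.6°, 15.4°.
Largest gap = 250.1° ⇒ minimal covering band is its complement: 360° − 250.1° = 109.9°.
Band runs from +119.2° eastward to -130.9°, crossing the antimeridian.

109.9°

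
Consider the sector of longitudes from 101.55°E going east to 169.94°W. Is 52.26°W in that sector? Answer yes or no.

No

Band width going east from +101.55° to -169.94°: ((-169.94 − 101.55) mod 360) = 88.51°.
Offset of -52.26° east of the west edge: ((-52.26 − 101.55) mod 360) = 206.19°.
206.19° > 88.51° ⇒ outside.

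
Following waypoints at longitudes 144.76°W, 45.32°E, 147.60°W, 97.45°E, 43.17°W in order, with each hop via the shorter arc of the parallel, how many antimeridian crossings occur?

3

Leg 1: -144.76° → +45.32°, shortest Δλ = -169.92° (west) — crosses 180°.
Leg 2: +45.32° → -147.60°, shortest Δλ = 167.08° (east) — crosses 180°.
Leg 3: -147.60° → +97.45°, shortest Δλ = -114.95° (west) — crosses 180°.
Leg 4: +97.45° → -43.17°, shortest Δλ = -140.62° (west) — does not cross 180°.
Total crossings: 3.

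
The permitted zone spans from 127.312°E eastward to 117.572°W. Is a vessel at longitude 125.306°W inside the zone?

Yes

Band width going east from +127.312° to -117.572°: ((-117.572 − 127.312) mod 360) = 115.116°.
Offset of -125.306° east of the west edge: ((-125.306 − 127.312) mod 360) = 107.382°.
107.382° ≤ 115.116° ⇒ inside.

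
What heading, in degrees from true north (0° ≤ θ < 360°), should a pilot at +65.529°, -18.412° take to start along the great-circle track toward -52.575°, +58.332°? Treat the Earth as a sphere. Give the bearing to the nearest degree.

128°

Δλ = 58.332 − -18.412 = 76.744°.
θ = atan2( sin Δλ · cos φ₂ , cos φ₁ · sin φ₂ − sin φ₁ · cos φ₂ · cos Δλ )
  = atan2(0.59153, -0.45580) = 127.616° → normalised to [0°, 360°): 127.616°.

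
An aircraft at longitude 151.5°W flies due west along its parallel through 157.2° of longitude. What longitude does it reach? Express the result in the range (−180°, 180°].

51.3°E

Start at -151.5°; shift −157.2° → -308.7°.
-308.7° lies outside (−180°, 180°]; add 360° → +51.3°.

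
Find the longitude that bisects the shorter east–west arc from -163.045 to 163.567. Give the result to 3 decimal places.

Signed shortest Δλ from -163.045° to +163.567° is -33.388°.
Midpoint longitude = -163.045° + (-33.388°)/2 = -163.045° − 16.694° = -179.739°.
(The naïve average (-163.045 + +163.567)/2 = 0.261° is on the wrong side of the globe.)

-179.739°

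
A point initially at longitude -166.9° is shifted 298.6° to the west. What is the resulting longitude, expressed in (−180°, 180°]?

Start at -166.9°; shift −298.6° → -465.5°.
-465.5° lies outside (−180°, 180°]; add 360° → -105.5°.

-105.5°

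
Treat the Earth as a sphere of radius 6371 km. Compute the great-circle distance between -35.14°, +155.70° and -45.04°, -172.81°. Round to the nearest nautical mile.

1551 nmi

Δλ = -172.81 − 155.70 = -328.51°; wrapped into (−180°, 180°]: 31.49°.
Δφ = -45.04 − -35.14 = -9.90°.
a = sin²(Δφ/2) + cos φ₁ · cos φ₂ · sin²(Δλ/2) = 0.049994.
c = 2·atan2(√a, √(1−a)) = 0.45100 rad → d = 6371·c ≈ 2873.30 km ≈ 1551.46 nmi.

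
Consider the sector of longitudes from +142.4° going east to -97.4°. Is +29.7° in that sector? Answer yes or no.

Band width going east from +142.4° to -97.4°: ((-97.4 − 142.4) mod 360) = 120.2°.
Offset of +29.7° east of the west edge: ((29.7 − 142.4) mod 360) = 247.3°.
247.3° > 120.2° ⇒ outside.

No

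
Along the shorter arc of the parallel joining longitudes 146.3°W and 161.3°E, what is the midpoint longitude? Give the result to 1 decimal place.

172.5°W

Signed shortest Δλ from -146.3° to +161.3° is -52.4°.
Midpoint longitude = -146.3° + (-52.4°)/2 = -146.3° − 26.2° = -172.5°.
(The naïve average (-146.3 + +161.3)/2 = 7.5° is on the wrong side of the globe.)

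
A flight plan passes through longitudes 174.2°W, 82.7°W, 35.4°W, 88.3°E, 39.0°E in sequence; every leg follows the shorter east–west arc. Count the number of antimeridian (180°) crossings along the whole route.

Leg 1: -174.2° → -82.7°, shortest Δλ = 91.5° (east) — does not cross 180°.
Leg 2: -82.7° → -35.4°, shortest Δλ = 47.3° (east) — does not cross 180°.
Leg 3: -35.4° → +88.3°, shortest Δλ = 123.7° (east) — does not cross 180°.
Leg 4: +88.3° → +39.0°, shortest Δλ = -49.3° (west) — does not cross 180°.
Total crossings: 0.

0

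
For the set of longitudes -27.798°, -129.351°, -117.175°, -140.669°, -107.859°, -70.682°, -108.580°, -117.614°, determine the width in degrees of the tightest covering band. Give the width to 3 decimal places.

Sort the longitudes: -140.669°, -129.351°, -117.614°, -117.175°, -108.580°, -107.859°, -70.682°, -27.798°.
Eastward gaps between consecutive values (wrapping around): 11.318°, 11.737°, 0.439°, 8.595°, 0.721°, 37.177°, 42.884°, 247.129°.
Largest gap = 247.129° ⇒ minimal covering band is its complement: 360° − 247.129° = 112.871°.
Band runs from -140.669° eastward to -27.798°.

112.871°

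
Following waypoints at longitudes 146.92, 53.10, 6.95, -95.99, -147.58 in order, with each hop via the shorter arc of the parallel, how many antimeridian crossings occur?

0

Leg 1: +146.92° → +53.10°, shortest Δλ = -93.82° (west) — does not cross 180°.
Leg 2: +53.10° → +6.95°, shortest Δλ = -46.15° (west) — does not cross 180°.
Leg 3: +6.95° → -95.99°, shortest Δλ = -102.94° (west) — does not cross 180°.
Leg 4: -95.99° → -147.58°, shortest Δλ = -51.59° (west) — does not cross 180°.
Total crossings: 0.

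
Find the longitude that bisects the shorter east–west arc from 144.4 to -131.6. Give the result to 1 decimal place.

-173.6°

Signed shortest Δλ from +144.4° to -131.6° is +84.0°.
Midpoint longitude = +144.4° + (+84.0°)/2 = +144.4° + 42.0° = +186.4°.
Normalise into (−180°, 180°]: -173.6°.
(The naïve average (+144.4 + -131.6)/2 = 6.4° is on the wrong side of the globe.)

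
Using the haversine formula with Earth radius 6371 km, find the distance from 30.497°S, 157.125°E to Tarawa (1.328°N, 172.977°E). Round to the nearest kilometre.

3917 km

Δλ = 172.977 − 157.125 = 15.852°.
Δφ = 1.328 − -30.497 = 31.825°.
a = sin²(Δφ/2) + cos φ₁ · cos φ₂ · sin²(Δλ/2) = 0.091548.
c = 2·atan2(√a, √(1−a)) = 0.61478 rad → d = 6371·c ≈ 3916.73 km.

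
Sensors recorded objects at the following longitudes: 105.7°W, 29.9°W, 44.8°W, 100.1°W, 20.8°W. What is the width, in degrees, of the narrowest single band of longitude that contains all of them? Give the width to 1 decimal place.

Sort the longitudes: -105.7°, -100.1°, -44.8°, -29.9°, -20.8°.
Eastward gaps between consecutive values (wrapping around): 5.6°, 55.3°, 14.9°, 9.1°, 275.1°.
Largest gap = 275.1° ⇒ minimal covering band is its complement: 360° − 275.1° = 84.9°.
Band runs from -105.7° eastward to -20.8°.

84.9°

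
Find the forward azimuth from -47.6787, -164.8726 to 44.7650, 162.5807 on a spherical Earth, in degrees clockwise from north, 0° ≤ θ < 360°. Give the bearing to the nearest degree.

Δλ = 162.5807 − -164.8726 = 327.4533°; wrapped into (−180°, 180°]: -32.5467°.
θ = atan2( sin Δλ · cos φ₂ , cos φ₁ · sin φ₂ − sin φ₁ · cos φ₂ · cos Δλ )
  = atan2(-0.38197, 0.91665) = -22.622° → normalised to [0°, 360°): 337.378°.

337°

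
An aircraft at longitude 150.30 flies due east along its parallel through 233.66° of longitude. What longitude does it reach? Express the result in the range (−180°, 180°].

+23.96°

Start at +150.30°; shift +233.66° → +383.96°.
+383.96° lies outside (−180°, 180°]; subtract 360° → +23.96°.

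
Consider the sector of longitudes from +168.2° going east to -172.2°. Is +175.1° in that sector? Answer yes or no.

Yes

Band width going east from +168.2° to -172.2°: ((-172.2 − 168.2) mod 360) = 19.6°.
Offset of +175.1° east of the west edge: ((175.1 − 168.2) mod 360) = 6.9°.
6.9° ≤ 19.6° ⇒ inside.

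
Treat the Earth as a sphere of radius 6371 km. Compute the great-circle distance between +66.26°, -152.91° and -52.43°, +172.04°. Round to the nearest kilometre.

Δλ = 172.04 − -152.91 = 324.95°; wrapped into (−180°, 180°]: -35.05°.
Δφ = -52.43 − 66.26 = -118.69°.
a = sin²(Δφ/2) + cos φ₁ · cos φ₂ · sin²(Δλ/2) = 0.762293.
c = 2·atan2(√a, √(1−a)) = 2.12303 rad → d = 6371·c ≈ 13525.79 km.

13526 km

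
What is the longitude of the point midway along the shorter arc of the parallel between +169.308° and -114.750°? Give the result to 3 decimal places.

-152.721°

Signed shortest Δλ from +169.308° to -114.750° is +75.942°.
Midpoint longitude = +169.308° + (+75.942°)/2 = +169.308° + 37.971° = +207.279°.
Normalise into (−180°, 180°]: -152.721°.
(The naïve average (+169.308 + -114.750)/2 = 27.279° is on the wrong side of the globe.)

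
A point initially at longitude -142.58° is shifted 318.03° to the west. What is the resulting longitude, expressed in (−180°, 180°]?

Start at -142.58°; shift −318.03° → -460.61°.
-460.61° lies outside (−180°, 180°]; add 360° → -100.61°.

-100.61°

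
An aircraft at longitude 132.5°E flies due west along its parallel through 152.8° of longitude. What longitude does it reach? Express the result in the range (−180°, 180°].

20.3°W

Start at +132.5°; shift −152.8° → -20.3°.
-20.3° already lies in (−180°, 180°].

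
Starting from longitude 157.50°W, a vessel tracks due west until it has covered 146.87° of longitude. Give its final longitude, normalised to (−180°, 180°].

Start at -157.50°; shift −146.87° → -304.37°.
-304.37° lies outside (−180°, 180°]; add 360° → +55.63°.

55.63°E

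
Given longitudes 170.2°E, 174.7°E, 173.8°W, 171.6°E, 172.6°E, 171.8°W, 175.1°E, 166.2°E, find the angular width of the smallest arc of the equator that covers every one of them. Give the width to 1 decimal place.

Sort the longitudes: -173.8°, -171.8°, +166.2°, +170.2°, +171.6°, +172.6°, +174.7°, +175.1°.
Eastward gaps between consecutive values (wrapping around): 2.0°, 338.0°, 4.0°, 1.4°, 1.0°, 2.1°, 0.4°, 11.1°.
Largest gap = 338.0° ⇒ minimal covering band is its complement: 360° − 338.0° = 22.0°.
Band runs from +166.2° eastward to -171.8°, crossing the antimeridian.

22.0°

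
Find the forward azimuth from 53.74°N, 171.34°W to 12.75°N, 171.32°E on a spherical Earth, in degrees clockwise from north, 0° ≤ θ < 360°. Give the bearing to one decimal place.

Δλ = 171.32 − -171.34 = 342.66°; wrapped into (−180°, 180°]: -17.34°.
θ = atan2( sin Δλ · cos φ₂ , cos φ₁ · sin φ₂ − sin φ₁ · cos φ₂ · cos Δλ )
  = atan2(-0.29069, -0.62019) = -154.887° → normalised to [0°, 360°): 205.113°.

205.1°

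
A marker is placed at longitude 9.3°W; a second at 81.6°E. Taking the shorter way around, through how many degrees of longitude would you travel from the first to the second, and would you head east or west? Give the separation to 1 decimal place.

Raw difference: 81.6 − -9.3 = 90.9°.
Normalise into (−180°, 180°]: 90.9° stays 90.9°.
Positive ⇒ the second point lies to the east; separation 90.9°.

90.9° east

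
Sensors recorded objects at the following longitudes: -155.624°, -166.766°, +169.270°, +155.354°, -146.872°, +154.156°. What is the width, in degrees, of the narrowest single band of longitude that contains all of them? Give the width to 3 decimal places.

Sort the longitudes: -166.766°, -155.624°, -146.872°, +154.156°, +155.354°, +169.270°.
Eastward gaps between consecutive values (wrapping around): 11.142°, 8.752°, 301.028°, 1.198°, 13.916°, 23.964°.
Largest gap = 301.028° ⇒ minimal covering band is its complement: 360° − 301.028° = 58.972°.
Band runs from +154.156° eastward to -146.872°, crossing the antimeridian.

58.972°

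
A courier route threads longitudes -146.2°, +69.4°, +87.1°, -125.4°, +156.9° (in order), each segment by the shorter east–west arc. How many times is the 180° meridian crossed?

3

Leg 1: -146.2° → +69.4°, shortest Δλ = -144.4° (west) — crosses 180°.
Leg 2: +69.4° → +87.1°, shortest Δλ = 17.7° (east) — does not cross 180°.
Leg 3: +87.1° → -125.4°, shortest Δλ = 147.5° (east) — crosses 180°.
Leg 4: -125.4° → +156.9°, shortest Δλ = -77.7° (west) — crosses 180°.
Total crossings: 3.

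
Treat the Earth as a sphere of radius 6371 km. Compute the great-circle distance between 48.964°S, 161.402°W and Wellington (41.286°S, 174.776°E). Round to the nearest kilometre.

Δλ = 174.776 − -161.402 = 336.178°; wrapped into (−180°, 180°]: -23.822°.
Δφ = -41.286 − -48.964 = 7.678°.
a = sin²(Δφ/2) + cos φ₁ · cos φ₂ · sin²(Δλ/2) = 0.025498.
c = 2·atan2(√a, √(1−a)) = 0.32073 rad → d = 6371·c ≈ 2043.39 km.

2043 km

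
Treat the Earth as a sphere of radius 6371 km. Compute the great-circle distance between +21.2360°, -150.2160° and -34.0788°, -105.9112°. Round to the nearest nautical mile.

4175 nmi

Δλ = -105.9112 − -150.2160 = 44.3048°.
Δφ = -34.0788 − 21.2360 = -55.3148°.
a = sin²(Δφ/2) + cos φ₁ · cos φ₂ · sin²(Δλ/2) = 0.325235.
c = 2·atan2(√a, √(1−a)) = 1.21373 rad → d = 6371·c ≈ 7732.66 km ≈ 4175.30 nmi.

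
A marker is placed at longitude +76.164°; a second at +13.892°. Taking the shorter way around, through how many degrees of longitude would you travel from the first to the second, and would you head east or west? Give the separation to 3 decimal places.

Raw difference: 13.892 − 76.164 = -62.272°.
Normalise into (−180°, 180°]: -62.272° stays -62.272°.
Negative ⇒ the second point lies to the west; separation 62.272°.

62.272° west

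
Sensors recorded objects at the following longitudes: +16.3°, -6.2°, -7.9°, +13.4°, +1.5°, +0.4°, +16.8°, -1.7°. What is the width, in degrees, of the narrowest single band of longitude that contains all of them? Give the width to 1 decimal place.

Sort the longitudes: -7.9°, -6.2°, -1.7°, +0.4°, +1.5°, +13.4°, +16.3°, +16.8°.
Eastward gaps between consecutive values (wrapping around): 1.7°, 4.5°, 2.1°, 1.1°, 11.9°, 2.9°, 0.5°, 335.3°.
Largest gap = 335.3° ⇒ minimal covering band is its complement: 360° − 335.3° = 24.7°.
Band runs from -7.9° eastward to +16.8°.

24.7°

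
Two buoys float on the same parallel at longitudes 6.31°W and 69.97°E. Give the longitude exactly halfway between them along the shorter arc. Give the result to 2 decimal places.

Signed shortest Δλ from -6.31° to +69.97° is +76.28°.
Midpoint longitude = -6.31° + (+76.28°)/2 = -6.31° + 38.14° = +31.83°.

31.83°E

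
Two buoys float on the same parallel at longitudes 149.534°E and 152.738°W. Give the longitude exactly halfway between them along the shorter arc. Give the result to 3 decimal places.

178.398°E

Signed shortest Δλ from +149.534° to -152.738° is +57.728°.
Midpoint longitude = +149.534° + (+57.728°)/2 = +149.534° + 28.864° = +178.398°.
(The naïve average (+149.534 + -152.738)/2 = -1.602° is on the wrong side of the globe.)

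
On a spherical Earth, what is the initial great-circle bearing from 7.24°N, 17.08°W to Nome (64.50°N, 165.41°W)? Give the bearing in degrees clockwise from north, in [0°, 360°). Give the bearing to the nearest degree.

347°

Δλ = -165.41 − -17.08 = -148.33°.
θ = atan2( sin Δλ · cos φ₂ , cos φ₁ · sin φ₂ − sin φ₁ · cos φ₂ · cos Δλ )
  = atan2(-0.22603, 0.94157) = -13.499° → normalised to [0°, 360°): 346.501°.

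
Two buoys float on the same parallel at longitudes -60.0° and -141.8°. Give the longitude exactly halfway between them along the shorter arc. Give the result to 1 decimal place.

Signed shortest Δλ from -60.0° to -141.8° is -81.8°.
Midpoint longitude = -60.0° + (-81.8°)/2 = -60.0° − 40.9° = -100.9°.

-100.9°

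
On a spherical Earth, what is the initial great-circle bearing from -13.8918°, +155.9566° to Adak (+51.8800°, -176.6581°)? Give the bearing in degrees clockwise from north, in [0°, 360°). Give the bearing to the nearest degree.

Δλ = -176.6581 − 155.9566 = -332.6147°; wrapped into (−180°, 180°]: 27.3853°.
θ = atan2( sin Δλ · cos φ₂ , cos φ₁ · sin φ₂ − sin φ₁ · cos φ₂ · cos Δλ )
  = atan2(0.28395, 0.89531) = 17.596° → normalised to [0°, 360°): 17.596°.

18°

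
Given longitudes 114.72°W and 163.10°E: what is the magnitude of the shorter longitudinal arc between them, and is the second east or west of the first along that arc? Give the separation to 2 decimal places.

Raw difference: 163.10 − -114.72 = 277.82°.
Normalise into (−180°, 180°]: 277.82° − 360° = -82.18°.
Negative ⇒ the second point lies to the west; separation 82.18°.

82.18° west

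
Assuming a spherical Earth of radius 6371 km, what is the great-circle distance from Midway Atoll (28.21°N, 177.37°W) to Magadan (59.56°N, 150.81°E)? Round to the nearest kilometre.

Δλ = 150.81 − -177.37 = 328.18°; wrapped into (−180°, 180°]: -31.82°.
Δφ = 59.56 − 28.21 = 31.35°.
a = sin²(Δφ/2) + cos φ₁ · cos φ₂ · sin²(Δλ/2) = 0.106547.
c = 2·atan2(√a, √(1−a)) = 0.66502 rad → d = 6371·c ≈ 4236.82 km.

4237 km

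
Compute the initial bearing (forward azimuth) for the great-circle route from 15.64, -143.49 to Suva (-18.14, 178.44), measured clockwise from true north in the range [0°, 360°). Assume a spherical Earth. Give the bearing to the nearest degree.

Δλ = 178.44 − -143.49 = 321.93°; wrapped into (−180°, 180°]: -38.07°.
θ = atan2( sin Δλ · cos φ₂ , cos φ₁ · sin φ₂ − sin φ₁ · cos φ₂ · cos Δλ )
  = atan2(-0.58598, -0.50150) = -130.558° → normalised to [0°, 360°): 229.442°.

229°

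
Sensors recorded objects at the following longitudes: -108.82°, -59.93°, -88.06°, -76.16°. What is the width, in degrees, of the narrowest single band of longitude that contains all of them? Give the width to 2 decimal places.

Sort the longitudes: -108.82°, -88.06°, -76.16°, -59.93°.
Eastward gaps between consecutive values (wrapping around): 20.76°, 11.90°, 16.23°, 311.11°.
Largest gap = 311.11° ⇒ minimal covering band is its complement: 360° − 311.11° = 48.89°.
Band runs from -108.82° eastward to -59.93°.

48.89°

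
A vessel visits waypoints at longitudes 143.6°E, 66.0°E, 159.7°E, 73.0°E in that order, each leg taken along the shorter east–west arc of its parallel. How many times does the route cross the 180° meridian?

0

Leg 1: +143.6° → +66.0°, shortest Δλ = -77.6° (west) — does not cross 180°.
Leg 2: +66.0° → +159.7°, shortest Δλ = 93.7° (east) — does not cross 180°.
Leg 3: +159.7° → +73.0°, shortest Δλ = -86.7° (west) — does not cross 180°.
Total crossings: 0.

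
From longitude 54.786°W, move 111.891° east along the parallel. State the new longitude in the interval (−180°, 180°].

Start at -54.786°; shift +111.891° → +57.105°.
+57.105° already lies in (−180°, 180°].

57.105°E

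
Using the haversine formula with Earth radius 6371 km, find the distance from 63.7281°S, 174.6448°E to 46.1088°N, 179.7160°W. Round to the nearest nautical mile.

6600 nmi

Δλ = -179.7160 − 174.6448 = -354.3608°; wrapped into (−180°, 180°]: 5.6392°.
Δφ = 46.1088 − -63.7281 = 109.8369°.
a = sin²(Δφ/2) + cos φ₁ · cos φ₂ · sin²(Δλ/2) = 0.670414.
c = 2·atan2(√a, √(1−a)) = 1.91859 rad → d = 6371·c ≈ 12223.37 km ≈ 6600.09 nmi.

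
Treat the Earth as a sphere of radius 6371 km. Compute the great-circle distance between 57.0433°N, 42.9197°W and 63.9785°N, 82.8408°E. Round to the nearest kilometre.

Δλ = 82.8408 − -42.9197 = 125.7605°.
Δφ = 63.9785 − 57.0433 = 6.9352°.
a = sin²(Δφ/2) + cos φ₁ · cos φ₂ · sin²(Δλ/2) = 0.192724.
c = 2·atan2(√a, √(1−a)) = 0.90898 rad → d = 6371·c ≈ 5791.11 km.

5791 km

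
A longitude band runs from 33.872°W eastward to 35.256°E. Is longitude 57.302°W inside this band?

No

Band width going east from -33.872° to +35.256°: ((35.256 − -33.872) mod 360) = 69.128°.
Offset of -57.302° east of the west edge: ((-57.302 − -33.872) mod 360) = 336.570°.
336.570° > 69.128° ⇒ outside.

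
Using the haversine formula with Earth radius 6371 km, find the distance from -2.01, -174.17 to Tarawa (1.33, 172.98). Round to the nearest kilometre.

Δλ = 172.98 − -174.17 = 347.15°; wrapped into (−180°, 180°]: -12.85°.
Δφ = 1.33 − -2.01 = 3.34°.
a = sin²(Δφ/2) + cos φ₁ · cos φ₂ · sin²(Δλ/2) = 0.013360.
c = 2·atan2(√a, √(1−a)) = 0.23169 rad → d = 6371·c ≈ 1476.11 km.

1476 km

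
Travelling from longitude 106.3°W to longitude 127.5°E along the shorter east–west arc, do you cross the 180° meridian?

Yes

Naïve |127.5 − -106.3| = 233.8° > 180°, so the shorter arc goes the other way round — across 180°.
Signed shortest Δλ = ((127.5 − -106.3 + 180) mod 360) − 180 = -126.2°.
Going west by 126.2° from -106.3° passes through 180° before reaching +127.5°.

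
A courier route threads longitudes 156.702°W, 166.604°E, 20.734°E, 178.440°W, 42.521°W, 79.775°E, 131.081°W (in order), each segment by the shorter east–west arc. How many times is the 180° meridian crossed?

3

Leg 1: -156.702° → +166.604°, shortest Δλ = -36.694° (west) — crosses 180°.
Leg 2: +166.604° → +20.734°, shortest Δλ = -145.87° (west) — does not cross 180°.
Leg 3: +20.734° → -178.440°, shortest Δλ = 160.826° (east) — crosses 180°.
Leg 4: -178.440° → -42.521°, shortest Δλ = 135.919° (east) — does not cross 180°.
Leg 5: -42.521° → +79.775°, shortest Δλ = 122.296° (east) — does not cross 180°.
Leg 6: +79.775° → -131.081°, shortest Δλ = 149.144° (east) — crosses 180°.
Total crossings: 3.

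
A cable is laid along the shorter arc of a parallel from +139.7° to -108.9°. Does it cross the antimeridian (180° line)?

Naïve |-108.9 − 139.7| = 248.6° > 180°, so the shorter arc goes the other way round — across 180°.
Signed shortest Δλ = ((-108.9 − 139.7 + 180) mod 360) − 180 = 111.4°.
Going east by 111.4° from +139.7° passes through 180° before reaching -108.9°.

Yes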